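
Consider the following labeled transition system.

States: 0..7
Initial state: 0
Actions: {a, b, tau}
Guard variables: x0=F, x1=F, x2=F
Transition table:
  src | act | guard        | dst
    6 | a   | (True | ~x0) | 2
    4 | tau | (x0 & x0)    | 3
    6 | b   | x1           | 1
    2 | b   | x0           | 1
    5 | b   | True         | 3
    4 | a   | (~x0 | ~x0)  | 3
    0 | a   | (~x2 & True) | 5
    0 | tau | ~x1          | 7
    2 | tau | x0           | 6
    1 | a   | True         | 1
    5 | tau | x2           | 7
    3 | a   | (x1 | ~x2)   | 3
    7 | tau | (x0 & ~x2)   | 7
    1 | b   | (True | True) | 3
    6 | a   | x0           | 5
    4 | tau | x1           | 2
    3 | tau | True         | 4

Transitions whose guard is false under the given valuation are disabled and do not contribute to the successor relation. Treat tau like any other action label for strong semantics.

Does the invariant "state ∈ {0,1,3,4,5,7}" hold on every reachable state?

Answer: INVARIANT HOLDS

Working:
Safe = {0,1,3,4,5,7}
Reachable = {0,3,4,5,7}
  0: ✓
  3: ✓
  4: ✓
  5: ✓
  7: ✓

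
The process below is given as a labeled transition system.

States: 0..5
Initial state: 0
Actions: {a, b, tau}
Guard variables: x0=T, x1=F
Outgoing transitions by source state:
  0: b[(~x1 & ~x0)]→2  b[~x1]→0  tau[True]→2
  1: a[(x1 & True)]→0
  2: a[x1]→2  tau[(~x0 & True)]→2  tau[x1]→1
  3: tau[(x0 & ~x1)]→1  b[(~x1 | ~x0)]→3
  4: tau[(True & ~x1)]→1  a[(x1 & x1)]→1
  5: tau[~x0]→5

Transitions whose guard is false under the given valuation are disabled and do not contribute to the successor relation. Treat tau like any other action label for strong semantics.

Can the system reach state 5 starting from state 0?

Answer: UNREACHABLE

Analysis:
After dropping false guards: 5 live edges.
L0 = {0}
L1 = {2}  total {0,2}
Reachable = {0,2}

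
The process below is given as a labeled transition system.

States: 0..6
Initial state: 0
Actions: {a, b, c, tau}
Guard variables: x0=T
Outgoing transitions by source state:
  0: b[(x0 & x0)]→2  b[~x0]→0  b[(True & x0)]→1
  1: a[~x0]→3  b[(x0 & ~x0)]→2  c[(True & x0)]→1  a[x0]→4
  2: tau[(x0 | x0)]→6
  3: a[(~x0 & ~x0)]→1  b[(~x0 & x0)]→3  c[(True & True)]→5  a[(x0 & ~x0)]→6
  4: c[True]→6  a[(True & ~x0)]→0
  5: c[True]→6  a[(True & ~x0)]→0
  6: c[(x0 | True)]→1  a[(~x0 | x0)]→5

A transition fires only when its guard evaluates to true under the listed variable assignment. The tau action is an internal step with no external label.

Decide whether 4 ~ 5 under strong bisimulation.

Answer: BISIMILAR

Analysis:
Refine partition for ~:
  round 0: {{0,1,2,3,4,5,6}}
  round 1: {{0},{1,6},{2},{3,4,5}}
  round 2: {{0},{1,6},{2},{3},{4,5}}
5 equivalence class(es) (converged in 3)
[4]={4,5}  [5]={4,5}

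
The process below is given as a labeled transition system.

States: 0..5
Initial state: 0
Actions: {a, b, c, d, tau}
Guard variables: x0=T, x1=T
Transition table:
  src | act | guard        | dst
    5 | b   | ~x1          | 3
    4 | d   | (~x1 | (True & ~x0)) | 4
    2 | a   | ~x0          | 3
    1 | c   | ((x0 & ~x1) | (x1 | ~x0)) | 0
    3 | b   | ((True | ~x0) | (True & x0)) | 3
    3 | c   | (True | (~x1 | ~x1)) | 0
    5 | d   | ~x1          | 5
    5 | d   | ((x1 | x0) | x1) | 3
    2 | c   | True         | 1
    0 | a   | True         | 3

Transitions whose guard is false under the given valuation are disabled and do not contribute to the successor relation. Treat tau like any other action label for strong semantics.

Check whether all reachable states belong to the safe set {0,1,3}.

Inv-set: {0,1,3}
Reach set: {0,3}
  0: ok
  3: ok

Answer: INVARIANT HOLDS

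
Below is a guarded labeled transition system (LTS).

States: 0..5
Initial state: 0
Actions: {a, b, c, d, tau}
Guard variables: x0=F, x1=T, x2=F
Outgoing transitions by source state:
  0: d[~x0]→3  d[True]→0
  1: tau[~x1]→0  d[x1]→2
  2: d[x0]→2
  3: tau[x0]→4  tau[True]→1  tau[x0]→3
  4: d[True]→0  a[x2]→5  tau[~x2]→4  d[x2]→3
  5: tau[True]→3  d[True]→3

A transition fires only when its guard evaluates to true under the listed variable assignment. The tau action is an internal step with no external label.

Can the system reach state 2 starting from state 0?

Answer: REACHABLE

Analysis:
After dropping false guards: 8 live edges.
depth 0: {0}
depth 1: {3}  total {0,3}
depth 2: {1}  total {0,1,3}
depth 3: {2}  total {0,1,2,3}
Reachable = {0,1,2,3}
trace reaching 2: d·tau·d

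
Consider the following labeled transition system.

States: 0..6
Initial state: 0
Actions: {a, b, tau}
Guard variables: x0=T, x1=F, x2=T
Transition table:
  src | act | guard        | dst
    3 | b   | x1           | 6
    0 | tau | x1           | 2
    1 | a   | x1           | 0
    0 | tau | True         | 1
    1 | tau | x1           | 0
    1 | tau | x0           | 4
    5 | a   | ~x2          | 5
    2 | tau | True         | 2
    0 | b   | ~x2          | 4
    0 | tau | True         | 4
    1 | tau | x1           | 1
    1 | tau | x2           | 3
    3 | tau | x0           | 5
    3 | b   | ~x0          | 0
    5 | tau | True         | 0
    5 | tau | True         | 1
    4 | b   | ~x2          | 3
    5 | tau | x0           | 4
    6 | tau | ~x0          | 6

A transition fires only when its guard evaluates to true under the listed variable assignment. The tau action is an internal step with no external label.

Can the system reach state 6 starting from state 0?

Answer: UNREACHABLE

Trace:
9 transition(s) survive guard evaluation.
Layer 0: {0}
Layer 1: {1,4}  total {0,1,4}
Layer 2: {3}  total {0,1,3,4}
Layer 3: {5}  total {0,1,3,4,5}
Reach set: {0,1,3,4,5}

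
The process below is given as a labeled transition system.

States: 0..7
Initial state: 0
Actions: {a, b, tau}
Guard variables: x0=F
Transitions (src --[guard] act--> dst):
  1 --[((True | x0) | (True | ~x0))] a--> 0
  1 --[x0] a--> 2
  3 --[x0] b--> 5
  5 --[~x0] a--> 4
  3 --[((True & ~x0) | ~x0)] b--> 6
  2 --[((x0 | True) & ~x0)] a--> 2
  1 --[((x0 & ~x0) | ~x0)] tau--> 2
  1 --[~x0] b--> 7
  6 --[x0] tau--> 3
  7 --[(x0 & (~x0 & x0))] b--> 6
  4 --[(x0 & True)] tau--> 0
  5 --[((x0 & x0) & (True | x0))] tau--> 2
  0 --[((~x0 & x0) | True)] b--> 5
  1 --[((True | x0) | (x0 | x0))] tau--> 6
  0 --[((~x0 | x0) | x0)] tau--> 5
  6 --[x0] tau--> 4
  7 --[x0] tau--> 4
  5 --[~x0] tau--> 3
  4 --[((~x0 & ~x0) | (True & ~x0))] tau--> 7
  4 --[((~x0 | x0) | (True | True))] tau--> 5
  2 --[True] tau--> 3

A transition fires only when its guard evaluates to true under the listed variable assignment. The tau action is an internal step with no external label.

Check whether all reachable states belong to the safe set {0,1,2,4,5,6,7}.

Answer: INVARIANT VIOLATED at state 3

Trace:
Safe = {0,1,2,4,5,6,7}
R = {0,3,4,5,6,7}
  0: safe
  3: outside
  4: safe
  5: safe
  6: safe
  7: safe
counterexample path to 3: b·tau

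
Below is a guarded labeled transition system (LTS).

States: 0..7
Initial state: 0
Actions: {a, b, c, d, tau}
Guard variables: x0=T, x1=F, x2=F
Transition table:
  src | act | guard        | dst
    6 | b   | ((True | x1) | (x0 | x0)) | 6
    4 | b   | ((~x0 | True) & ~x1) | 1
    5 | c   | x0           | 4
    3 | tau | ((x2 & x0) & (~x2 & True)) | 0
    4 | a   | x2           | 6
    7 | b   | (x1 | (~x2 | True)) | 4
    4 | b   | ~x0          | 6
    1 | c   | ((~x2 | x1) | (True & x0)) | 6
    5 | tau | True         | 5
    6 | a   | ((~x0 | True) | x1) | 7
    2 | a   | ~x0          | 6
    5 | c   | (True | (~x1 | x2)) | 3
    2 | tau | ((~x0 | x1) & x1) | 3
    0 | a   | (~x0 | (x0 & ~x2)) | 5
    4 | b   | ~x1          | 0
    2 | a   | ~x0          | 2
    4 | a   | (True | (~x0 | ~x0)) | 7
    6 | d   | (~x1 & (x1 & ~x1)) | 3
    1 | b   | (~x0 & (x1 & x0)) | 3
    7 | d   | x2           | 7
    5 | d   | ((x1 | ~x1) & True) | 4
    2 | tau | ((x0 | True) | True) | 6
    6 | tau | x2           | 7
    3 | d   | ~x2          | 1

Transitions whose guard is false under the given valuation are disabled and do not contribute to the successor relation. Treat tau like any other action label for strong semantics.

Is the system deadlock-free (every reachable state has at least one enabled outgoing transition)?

Answer: DEADLOCK-FREE

Analysis:
Reachable = {0,1,3,4,5,6,7}
  0: a→5  [1 exit(s)]
  1: c→6  [1 exit(s)]
  3: d→1  [1 exit(s)]
  4: a→7  b→0  b→1  [3 exit(s)]
  5: c→3  c→4  d→4  tau→5  [4 exit(s)]
  6: a→7  b→6  [2 exit(s)]
  7: b→4  [1 exit(s)]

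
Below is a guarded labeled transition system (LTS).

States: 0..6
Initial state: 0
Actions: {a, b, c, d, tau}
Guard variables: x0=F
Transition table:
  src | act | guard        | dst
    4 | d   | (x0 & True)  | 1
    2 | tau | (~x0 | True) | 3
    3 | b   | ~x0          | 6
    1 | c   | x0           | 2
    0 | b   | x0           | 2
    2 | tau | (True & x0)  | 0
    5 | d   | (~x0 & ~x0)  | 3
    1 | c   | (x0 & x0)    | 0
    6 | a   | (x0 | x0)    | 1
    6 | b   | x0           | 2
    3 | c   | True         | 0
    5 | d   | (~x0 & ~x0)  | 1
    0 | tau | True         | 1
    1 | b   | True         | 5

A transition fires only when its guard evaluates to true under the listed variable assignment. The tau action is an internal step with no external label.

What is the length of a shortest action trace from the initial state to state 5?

Answer: 2

Analysis:
Layered search for 5:
  depth 0: {0}
  depth 1: {1}
  depth 2: {5}
5 enters at depth 2; path tau·b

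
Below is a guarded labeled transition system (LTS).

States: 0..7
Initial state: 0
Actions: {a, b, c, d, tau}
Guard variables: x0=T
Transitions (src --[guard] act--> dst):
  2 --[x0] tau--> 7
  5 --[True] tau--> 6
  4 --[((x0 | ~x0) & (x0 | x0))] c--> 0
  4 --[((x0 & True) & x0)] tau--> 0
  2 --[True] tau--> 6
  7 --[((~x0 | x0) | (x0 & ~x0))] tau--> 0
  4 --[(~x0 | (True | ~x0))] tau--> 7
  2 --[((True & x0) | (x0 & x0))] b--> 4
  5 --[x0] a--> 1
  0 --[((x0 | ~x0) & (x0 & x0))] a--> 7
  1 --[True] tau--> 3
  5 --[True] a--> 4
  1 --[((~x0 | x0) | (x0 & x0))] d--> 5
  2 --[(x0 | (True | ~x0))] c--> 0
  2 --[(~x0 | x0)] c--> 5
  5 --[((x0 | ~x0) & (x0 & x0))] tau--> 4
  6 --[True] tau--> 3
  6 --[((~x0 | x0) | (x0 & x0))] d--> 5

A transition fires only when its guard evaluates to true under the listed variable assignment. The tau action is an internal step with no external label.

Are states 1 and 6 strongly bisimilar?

Answer: BISIMILAR

Working:
Bisimulation quotient by refinement:
  P[0] = {{0,1,2,3,4,5,6,7}}
  P[1] = {{0},{1,6},{2},{3},{4},{5},{7}}
7 equivalence class(es) (converged in 2)
1∈{1,6}, 6∈{1,6}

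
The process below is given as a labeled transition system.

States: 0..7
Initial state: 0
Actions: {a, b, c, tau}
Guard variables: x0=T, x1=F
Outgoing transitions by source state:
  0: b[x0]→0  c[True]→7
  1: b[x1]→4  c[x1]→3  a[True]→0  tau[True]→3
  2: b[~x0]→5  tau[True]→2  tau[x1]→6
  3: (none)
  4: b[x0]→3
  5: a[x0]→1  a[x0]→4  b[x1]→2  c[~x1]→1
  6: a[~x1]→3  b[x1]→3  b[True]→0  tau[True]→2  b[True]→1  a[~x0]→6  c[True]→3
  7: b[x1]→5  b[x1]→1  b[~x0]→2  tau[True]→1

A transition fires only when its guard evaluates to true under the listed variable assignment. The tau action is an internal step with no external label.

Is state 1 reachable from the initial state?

Answer: REACHABLE

Trace:
15 transition(s) survive guard evaluation.
L0 = {0}
L1 = {7}  total {0,7}
L2 = {1}  total {0,1,7}
L3 = {3}  total {0,1,3,7}
R = {0,1,3,7}
Path to 1: c·tau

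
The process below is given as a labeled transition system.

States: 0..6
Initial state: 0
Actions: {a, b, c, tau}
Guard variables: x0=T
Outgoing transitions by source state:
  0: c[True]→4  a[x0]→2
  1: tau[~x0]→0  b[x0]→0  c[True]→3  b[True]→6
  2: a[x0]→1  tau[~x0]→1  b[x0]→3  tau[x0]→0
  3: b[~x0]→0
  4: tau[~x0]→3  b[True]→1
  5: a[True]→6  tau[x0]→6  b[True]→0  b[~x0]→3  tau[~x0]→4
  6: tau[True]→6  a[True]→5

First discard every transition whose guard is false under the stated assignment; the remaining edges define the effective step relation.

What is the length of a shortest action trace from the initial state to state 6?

Layered search for 6:
  depth 0: {0}
  depth 1: {2,4}
  depth 2: {1,3}
  depth 3: {6}
depth(6)=3, e.g. a·a·b

Answer: 3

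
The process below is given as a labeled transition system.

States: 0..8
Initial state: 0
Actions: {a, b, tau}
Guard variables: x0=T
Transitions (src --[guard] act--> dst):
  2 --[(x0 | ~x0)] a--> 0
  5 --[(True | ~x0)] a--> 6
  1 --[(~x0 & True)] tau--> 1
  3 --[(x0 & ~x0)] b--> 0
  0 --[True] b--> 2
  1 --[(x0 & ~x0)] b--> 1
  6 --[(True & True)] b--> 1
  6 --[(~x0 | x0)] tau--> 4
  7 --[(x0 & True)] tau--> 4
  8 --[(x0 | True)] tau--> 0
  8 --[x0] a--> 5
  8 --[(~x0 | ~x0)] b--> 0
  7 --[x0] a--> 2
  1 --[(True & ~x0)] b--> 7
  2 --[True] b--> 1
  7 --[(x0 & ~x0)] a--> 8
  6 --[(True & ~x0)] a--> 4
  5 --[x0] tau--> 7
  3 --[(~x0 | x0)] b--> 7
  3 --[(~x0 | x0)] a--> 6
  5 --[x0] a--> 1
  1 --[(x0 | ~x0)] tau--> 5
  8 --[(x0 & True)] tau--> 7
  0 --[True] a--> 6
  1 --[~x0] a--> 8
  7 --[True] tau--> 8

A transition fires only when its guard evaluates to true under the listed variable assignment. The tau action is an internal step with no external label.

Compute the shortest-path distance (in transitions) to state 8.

Answer: 5

Working:
Layered search for 8:
  L0 = {0}
  L1 = {2,6}
  L2 = {1,4}
  L3 = {5}
  L4 = {7}
  L5 = {8}
8 enters at depth 5; path a·b·tau·tau·tau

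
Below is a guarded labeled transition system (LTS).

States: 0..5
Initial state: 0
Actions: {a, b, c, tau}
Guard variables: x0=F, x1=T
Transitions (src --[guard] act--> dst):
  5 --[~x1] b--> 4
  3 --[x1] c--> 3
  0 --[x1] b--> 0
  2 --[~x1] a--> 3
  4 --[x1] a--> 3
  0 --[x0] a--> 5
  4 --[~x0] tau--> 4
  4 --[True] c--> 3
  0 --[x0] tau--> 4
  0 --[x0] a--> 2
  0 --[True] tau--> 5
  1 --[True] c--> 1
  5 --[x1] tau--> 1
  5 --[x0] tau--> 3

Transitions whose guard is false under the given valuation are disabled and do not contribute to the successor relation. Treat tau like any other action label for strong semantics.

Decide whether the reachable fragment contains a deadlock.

Reachable = {0,1,5}
  0: b→0  tau→5  [2 out]
  1: c→1  [1 out]
  5: tau→1  [1 out]

Answer: DEADLOCK-FREE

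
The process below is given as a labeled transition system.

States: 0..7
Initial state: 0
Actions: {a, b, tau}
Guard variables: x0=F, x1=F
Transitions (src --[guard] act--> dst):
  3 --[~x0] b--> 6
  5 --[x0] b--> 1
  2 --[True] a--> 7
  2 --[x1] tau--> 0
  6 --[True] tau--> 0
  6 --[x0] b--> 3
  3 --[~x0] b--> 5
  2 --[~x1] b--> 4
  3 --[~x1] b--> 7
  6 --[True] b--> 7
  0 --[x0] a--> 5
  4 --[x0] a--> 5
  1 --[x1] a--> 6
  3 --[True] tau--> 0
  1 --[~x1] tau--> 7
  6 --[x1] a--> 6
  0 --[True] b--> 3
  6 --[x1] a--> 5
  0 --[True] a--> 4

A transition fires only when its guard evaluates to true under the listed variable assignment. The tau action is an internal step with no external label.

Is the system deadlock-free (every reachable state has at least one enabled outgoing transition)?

Reach set: {0,3,4,5,6,7}
  0: a→4  b→3  [deg 2]
  3: b→5  b→6  b→7  tau→0  [deg 4]
  4: ∅  [deadlock]
  5: ∅  [deadlock]
  6: b→7  tau→0  [deg 2]
  7: ∅  [deadlock]
trace reaching 4: a

Answer: DEADLOCK at state 4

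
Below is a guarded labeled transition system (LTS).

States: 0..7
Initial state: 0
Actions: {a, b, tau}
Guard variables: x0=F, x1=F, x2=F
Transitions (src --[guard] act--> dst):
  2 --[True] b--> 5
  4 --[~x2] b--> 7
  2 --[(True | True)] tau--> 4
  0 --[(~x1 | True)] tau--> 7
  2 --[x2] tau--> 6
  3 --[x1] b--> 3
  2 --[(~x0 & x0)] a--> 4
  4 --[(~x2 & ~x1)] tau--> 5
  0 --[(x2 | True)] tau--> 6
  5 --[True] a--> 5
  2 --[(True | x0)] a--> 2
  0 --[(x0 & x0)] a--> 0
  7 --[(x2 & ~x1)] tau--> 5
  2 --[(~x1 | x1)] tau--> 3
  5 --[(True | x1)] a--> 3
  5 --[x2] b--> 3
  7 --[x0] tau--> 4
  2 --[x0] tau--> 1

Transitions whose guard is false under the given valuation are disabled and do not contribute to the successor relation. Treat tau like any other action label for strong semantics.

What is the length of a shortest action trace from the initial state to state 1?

Answer: UNREACHABLE

Trace:
Layered search for 1:
  depth 0: {0}
  depth 1: {6,7}
1 never appears.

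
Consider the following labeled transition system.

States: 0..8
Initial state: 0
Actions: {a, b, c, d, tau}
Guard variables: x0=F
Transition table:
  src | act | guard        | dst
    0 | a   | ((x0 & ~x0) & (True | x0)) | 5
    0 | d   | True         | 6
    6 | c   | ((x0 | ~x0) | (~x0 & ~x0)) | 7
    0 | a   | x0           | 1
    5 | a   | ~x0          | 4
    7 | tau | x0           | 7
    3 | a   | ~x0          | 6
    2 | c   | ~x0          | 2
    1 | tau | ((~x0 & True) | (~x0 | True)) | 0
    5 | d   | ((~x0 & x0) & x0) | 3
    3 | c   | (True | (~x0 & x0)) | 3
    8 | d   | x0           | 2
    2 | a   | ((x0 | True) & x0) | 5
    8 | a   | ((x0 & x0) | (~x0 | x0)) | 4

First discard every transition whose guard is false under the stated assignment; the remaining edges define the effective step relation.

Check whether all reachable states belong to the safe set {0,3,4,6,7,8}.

Answer: INVARIANT HOLDS

Analysis:
Allowed set {0,3,4,6,7,8}
Reachable = {0,6,7}
  0: ✓
  6: ✓
  7: ✓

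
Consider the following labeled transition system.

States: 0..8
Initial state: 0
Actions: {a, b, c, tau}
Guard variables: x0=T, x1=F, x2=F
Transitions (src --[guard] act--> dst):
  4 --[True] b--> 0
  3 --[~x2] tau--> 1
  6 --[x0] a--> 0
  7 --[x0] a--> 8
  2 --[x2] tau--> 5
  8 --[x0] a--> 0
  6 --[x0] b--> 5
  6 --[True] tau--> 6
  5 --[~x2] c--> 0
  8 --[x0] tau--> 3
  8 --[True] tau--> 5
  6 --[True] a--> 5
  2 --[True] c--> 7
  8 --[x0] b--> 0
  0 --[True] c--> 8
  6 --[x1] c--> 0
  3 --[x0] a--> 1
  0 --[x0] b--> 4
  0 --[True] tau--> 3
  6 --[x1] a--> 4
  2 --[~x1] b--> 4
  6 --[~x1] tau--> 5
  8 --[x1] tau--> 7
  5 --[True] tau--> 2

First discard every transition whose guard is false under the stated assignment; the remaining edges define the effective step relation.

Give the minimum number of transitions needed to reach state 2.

Answer: 3

Analysis:
Layered search for 2:
  Layer 0: {0}
  Layer 1: {3,4,8}
  Layer 2: {1,5}
  Layer 3: {2}
2 enters at depth 3; path c·tau·tau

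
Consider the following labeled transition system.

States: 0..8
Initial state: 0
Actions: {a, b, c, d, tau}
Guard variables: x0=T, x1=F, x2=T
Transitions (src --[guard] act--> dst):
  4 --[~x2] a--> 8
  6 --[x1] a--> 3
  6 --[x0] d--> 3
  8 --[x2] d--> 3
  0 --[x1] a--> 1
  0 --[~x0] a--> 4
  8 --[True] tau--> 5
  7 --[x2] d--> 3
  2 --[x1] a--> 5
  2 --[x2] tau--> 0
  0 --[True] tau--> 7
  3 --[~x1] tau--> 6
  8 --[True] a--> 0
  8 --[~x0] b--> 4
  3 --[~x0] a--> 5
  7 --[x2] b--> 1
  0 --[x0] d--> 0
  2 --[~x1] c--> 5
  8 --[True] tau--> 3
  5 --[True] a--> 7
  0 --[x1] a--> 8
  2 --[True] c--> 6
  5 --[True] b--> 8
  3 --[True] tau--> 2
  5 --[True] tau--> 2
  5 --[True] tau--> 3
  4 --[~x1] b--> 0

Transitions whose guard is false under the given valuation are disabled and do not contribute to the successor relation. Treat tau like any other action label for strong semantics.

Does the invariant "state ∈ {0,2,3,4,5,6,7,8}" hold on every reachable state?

Inv-set: {0,2,3,4,5,6,7,8}
R = {0,1,2,3,5,6,7,8}
  0: ✓
  1: outside
  2: ✓
  3: ✓
  5: ✓
  6: ✓
  7: ✓
  8: ✓
reach 1 via tau·b — violates

Answer: INVARIANT VIOLATED at state 1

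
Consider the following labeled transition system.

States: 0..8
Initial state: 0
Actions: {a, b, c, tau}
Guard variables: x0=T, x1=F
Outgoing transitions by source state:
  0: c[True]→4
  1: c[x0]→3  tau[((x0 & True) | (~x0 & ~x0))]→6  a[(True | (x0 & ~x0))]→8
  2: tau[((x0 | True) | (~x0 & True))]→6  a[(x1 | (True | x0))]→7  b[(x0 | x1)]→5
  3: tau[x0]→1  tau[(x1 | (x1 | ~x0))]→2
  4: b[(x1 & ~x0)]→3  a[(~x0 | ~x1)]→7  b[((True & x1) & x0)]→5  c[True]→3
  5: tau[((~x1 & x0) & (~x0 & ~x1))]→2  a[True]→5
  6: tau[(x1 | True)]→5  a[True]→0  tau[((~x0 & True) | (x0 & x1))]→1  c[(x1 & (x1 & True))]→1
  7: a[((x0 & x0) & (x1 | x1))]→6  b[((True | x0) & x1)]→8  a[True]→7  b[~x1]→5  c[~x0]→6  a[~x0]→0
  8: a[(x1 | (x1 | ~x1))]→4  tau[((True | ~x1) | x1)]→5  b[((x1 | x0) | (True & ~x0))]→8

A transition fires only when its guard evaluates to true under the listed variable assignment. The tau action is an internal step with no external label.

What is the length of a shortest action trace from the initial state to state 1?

Answer: 3

Analysis:
BFS to 1:
  depth 0: {0}
  depth 1: {4}
  depth 2: {3,7}
  depth 3: {1,5}
depth(1)=3, e.g. c·c·tau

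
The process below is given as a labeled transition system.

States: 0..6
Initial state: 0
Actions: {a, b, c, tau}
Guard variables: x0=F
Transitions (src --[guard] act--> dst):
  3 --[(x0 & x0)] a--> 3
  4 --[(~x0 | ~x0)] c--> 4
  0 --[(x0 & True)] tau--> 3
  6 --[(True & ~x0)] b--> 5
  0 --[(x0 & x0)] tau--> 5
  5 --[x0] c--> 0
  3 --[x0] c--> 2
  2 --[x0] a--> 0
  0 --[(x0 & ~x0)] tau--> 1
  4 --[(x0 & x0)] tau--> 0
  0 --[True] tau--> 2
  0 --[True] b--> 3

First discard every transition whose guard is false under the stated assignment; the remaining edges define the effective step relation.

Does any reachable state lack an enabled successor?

R = {0,2,3}
  0: b→3  tau→2  [2 out]
  2: ∅  [STUCK]
  3: ∅  [STUCK]
witness 2: tau

Answer: DEADLOCK at state 2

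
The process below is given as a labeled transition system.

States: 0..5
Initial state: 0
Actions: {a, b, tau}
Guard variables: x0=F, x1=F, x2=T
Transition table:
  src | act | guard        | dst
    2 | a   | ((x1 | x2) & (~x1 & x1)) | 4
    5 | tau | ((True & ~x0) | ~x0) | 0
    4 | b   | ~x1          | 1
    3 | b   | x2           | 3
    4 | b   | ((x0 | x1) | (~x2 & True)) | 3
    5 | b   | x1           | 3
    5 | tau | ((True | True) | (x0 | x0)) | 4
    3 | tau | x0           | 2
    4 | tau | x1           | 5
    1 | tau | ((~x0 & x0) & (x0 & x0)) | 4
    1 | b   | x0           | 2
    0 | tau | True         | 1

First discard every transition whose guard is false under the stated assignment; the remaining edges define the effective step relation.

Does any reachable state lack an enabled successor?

Answer: DEADLOCK at state 1

Trace:
Reach set: {0,1}
  0: tau→1  [1 out]
  1: ∅  [no exit]
witness 1: tau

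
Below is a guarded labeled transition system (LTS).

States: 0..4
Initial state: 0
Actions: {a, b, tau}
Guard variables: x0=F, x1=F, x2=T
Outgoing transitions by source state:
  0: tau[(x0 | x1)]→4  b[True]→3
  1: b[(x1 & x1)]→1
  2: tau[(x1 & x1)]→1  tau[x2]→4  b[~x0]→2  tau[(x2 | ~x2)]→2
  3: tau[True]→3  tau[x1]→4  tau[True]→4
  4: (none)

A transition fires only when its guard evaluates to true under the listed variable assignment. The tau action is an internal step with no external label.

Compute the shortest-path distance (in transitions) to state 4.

Layered search for 4:
  Layer 0: {0}
  Layer 1: {3}
  Layer 2: {4}
first hit 4 at d=2 via b·tau

Answer: 2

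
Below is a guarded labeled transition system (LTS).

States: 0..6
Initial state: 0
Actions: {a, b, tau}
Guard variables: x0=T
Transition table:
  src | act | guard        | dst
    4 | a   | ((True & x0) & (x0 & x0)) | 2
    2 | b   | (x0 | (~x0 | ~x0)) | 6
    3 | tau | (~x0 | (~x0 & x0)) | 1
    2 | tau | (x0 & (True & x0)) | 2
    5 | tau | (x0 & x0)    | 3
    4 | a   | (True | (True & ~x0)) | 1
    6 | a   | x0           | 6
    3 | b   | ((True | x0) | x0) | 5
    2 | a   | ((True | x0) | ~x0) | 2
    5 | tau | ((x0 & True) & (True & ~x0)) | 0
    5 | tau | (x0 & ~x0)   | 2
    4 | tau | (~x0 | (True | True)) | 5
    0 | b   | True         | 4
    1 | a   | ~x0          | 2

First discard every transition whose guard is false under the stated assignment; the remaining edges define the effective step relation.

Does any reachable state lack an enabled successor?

Answer: DEADLOCK at state 1

Analysis:
R = {0,1,2,3,4,5,6}
  0: b→4  [deg 1]
  1: ∅  [no exit]
  2: a→2  b→6  tau→2  [deg 3]
  3: b→5  [deg 1]
  4: a→1  a→2  tau→5  [deg 3]
  5: tau→3  [deg 1]
  6: a→6  [deg 1]
witness 1: b·a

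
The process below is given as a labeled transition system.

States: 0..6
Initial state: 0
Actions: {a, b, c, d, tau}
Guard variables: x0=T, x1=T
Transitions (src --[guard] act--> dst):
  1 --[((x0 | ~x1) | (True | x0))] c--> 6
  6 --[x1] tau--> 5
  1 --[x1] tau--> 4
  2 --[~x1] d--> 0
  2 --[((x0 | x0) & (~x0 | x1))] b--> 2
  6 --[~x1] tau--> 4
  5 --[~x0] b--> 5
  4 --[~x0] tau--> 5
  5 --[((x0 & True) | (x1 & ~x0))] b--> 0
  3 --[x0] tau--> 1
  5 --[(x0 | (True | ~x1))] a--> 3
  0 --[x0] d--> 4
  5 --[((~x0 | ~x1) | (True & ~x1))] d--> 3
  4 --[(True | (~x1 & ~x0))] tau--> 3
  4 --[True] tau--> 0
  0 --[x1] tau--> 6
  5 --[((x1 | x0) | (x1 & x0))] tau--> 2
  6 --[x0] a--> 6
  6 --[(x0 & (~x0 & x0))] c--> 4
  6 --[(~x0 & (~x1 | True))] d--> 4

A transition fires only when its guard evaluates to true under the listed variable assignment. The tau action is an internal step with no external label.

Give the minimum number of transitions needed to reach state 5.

BFS to 5:
  Layer 0: {0}
  Layer 1: {4,6}
  Layer 2: {3,5}
5 enters at depth 2; path tau·tau

Answer: 2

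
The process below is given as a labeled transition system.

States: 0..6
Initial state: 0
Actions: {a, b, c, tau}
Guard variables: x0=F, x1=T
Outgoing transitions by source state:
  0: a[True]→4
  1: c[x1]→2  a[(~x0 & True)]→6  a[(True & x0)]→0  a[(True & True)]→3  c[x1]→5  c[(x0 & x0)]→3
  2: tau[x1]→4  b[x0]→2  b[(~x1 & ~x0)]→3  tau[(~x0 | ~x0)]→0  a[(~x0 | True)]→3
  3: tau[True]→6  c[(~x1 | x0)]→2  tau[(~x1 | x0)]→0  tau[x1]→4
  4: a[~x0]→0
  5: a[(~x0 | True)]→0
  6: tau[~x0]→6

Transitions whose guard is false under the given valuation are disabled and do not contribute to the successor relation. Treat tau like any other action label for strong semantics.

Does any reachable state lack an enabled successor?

Answer: DEADLOCK-FREE

Trace:
Reach set: {0,4}
  0: a→4  [deg 1]
  4: a→0  [deg 1]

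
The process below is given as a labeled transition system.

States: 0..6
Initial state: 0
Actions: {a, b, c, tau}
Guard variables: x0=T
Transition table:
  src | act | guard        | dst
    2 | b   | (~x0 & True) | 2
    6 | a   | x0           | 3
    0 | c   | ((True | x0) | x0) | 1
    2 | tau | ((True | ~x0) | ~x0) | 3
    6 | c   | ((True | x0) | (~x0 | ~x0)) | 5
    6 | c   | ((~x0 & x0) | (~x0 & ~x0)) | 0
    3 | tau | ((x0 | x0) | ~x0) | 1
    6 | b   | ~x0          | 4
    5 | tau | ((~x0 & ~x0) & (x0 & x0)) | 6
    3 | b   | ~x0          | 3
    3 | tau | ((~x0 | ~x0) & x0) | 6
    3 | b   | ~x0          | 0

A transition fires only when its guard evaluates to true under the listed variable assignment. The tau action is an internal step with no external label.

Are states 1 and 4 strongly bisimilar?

Compute ~ classes (split until stable):
  P[0] = {{0,1,2,3,4,5,6}}
  P[1] = {{0},{1,4,5},{2,3},{6}}
  P[2] = {{0},{1,4,5},{2},{3},{6}}
stable after 3 split(s): 5 block(s)
[1]={1,4,5}  [4]={1,4,5}

Answer: BISIMILAR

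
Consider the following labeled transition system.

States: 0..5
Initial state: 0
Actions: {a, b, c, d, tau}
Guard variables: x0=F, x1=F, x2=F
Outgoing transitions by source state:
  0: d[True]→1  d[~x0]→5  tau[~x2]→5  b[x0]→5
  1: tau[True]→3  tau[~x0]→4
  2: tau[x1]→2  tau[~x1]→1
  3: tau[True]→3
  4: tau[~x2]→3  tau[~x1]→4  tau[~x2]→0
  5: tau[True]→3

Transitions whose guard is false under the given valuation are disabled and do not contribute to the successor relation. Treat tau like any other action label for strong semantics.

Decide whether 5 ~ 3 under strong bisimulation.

Compute ~ classes (split until stable):
  π0 = {{0,1,2,3,4,5}}
  π1 = {{0},{1,2,3,4,5}}
  π2 = {{0},{1,2,3,5},{4}}
  π3 = {{0},{1},{2,3,5},{4}}
  π4 = {{0},{1},{2},{3,5},{4}}
Fixed point at round 5; 5 class(es).
[5]={3,5}  [3]={3,5}

Answer: BISIMILAR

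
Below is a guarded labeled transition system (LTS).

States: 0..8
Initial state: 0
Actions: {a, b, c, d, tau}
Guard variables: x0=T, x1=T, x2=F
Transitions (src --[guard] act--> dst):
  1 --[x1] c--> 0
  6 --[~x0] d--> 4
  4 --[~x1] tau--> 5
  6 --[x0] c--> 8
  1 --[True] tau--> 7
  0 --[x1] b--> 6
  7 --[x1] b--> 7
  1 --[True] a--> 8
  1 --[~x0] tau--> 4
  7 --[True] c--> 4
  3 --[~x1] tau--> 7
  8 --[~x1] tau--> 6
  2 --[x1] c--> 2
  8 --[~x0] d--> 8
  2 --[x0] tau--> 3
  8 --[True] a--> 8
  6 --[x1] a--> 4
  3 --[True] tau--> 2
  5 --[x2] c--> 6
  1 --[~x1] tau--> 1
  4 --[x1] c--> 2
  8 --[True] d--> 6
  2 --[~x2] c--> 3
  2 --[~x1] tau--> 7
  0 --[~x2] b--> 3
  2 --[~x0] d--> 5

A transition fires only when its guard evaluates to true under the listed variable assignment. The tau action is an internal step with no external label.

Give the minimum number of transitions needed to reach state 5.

Layered search for 5:
  L0 = {0}
  L1 = {3,6}
  L2 = {2,4,8}
5 never appears.

Answer: UNREACHABLE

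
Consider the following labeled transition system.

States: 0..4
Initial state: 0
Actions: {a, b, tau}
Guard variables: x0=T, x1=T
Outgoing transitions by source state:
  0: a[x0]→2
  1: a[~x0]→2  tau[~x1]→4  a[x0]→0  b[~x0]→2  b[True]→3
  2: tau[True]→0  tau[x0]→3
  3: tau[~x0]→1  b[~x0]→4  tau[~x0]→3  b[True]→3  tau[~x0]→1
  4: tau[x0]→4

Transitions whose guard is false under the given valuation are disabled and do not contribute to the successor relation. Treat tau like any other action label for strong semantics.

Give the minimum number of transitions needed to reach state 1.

Breadth-first toward 1:
  L0 = {0}
  L1 = {2}
  L2 = {3}
1 never appears.

Answer: UNREACHABLE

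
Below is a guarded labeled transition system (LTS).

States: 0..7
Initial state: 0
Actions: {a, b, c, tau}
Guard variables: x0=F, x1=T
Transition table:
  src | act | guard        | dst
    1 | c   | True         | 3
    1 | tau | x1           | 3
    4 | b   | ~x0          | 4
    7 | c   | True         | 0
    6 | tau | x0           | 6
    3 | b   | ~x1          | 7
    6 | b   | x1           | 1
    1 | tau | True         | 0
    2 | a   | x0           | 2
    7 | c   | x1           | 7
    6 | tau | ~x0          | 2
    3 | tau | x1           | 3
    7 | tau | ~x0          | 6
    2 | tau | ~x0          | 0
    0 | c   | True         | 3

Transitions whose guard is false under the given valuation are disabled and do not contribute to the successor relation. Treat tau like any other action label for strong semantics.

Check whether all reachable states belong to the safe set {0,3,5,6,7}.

Answer: INVARIANT HOLDS

Trace:
Inv-set: {0,3,5,6,7}
R = {0,3}
  0: safe
  3: safe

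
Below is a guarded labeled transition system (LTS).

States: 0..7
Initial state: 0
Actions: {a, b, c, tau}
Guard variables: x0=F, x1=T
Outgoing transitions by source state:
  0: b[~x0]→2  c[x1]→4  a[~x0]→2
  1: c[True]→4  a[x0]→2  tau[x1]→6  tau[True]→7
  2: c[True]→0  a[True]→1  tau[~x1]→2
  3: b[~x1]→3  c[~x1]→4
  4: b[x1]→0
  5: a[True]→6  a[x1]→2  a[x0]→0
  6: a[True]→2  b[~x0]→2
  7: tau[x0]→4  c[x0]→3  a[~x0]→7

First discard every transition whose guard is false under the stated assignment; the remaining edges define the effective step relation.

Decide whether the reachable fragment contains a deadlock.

Answer: DEADLOCK-FREE

Trace:
Reachable = {0,1,2,4,6,7}
  0: a→2  b→2  c→4  [3 exit(s)]
  1: c→4  tau→6  tau→7  [3 exit(s)]
  2: a→1  c→0  [2 exit(s)]
  4: b→0  [1 exit(s)]
  6: a→2  b→2  [2 exit(s)]
  7: a→7  [1 exit(s)]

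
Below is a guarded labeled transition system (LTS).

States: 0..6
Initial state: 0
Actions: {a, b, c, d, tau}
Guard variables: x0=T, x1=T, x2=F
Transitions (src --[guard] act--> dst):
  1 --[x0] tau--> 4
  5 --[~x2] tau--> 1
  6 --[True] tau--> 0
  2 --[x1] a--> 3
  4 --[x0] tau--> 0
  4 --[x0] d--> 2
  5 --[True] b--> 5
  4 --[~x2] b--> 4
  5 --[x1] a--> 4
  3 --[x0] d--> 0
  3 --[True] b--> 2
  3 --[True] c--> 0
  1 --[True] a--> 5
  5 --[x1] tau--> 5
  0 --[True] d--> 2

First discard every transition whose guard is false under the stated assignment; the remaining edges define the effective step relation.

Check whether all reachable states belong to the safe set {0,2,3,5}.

Answer: INVARIANT HOLDS

Working:
Allowed set {0,2,3,5}
Reach set: {0,2,3}
  0: ok
  2: ok
  3: ok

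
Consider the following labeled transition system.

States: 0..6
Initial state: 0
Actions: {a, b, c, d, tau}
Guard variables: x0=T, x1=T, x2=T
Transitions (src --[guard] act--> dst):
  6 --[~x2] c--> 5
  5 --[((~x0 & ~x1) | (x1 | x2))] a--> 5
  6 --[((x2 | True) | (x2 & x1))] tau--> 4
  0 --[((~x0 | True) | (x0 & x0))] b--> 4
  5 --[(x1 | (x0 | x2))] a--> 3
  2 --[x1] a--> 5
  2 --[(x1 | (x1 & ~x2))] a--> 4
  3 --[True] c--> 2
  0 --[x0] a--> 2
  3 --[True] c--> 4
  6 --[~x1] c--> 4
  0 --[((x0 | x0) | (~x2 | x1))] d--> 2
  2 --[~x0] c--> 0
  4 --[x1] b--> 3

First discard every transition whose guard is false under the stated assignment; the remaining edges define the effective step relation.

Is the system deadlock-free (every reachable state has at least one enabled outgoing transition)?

Reachable = {0,2,3,4,5}
  0: a→2  b→4  d→2  [3 out]
  2: a→4  a→5  [2 out]
  3: c→2  c→4  [2 out]
  4: b→3  [1 out]
  5: a→3  a→5  [2 out]

Answer: DEADLOCK-FREE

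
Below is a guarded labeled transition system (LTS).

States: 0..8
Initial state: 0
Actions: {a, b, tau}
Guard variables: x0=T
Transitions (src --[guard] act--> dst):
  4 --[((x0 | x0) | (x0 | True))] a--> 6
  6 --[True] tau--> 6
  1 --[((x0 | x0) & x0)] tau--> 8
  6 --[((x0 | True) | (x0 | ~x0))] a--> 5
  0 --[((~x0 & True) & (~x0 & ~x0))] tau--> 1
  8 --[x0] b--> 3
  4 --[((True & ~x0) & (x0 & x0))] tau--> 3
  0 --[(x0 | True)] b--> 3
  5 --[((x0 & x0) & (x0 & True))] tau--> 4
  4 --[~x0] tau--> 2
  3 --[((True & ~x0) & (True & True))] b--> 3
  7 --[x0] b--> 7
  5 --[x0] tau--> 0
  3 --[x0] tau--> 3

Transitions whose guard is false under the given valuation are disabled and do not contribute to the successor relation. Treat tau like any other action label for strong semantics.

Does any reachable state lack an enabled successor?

Answer: DEADLOCK-FREE

Analysis:
Reachable = {0,3}
  0: b→3  [1 out]
  3: tau→3  [1 out]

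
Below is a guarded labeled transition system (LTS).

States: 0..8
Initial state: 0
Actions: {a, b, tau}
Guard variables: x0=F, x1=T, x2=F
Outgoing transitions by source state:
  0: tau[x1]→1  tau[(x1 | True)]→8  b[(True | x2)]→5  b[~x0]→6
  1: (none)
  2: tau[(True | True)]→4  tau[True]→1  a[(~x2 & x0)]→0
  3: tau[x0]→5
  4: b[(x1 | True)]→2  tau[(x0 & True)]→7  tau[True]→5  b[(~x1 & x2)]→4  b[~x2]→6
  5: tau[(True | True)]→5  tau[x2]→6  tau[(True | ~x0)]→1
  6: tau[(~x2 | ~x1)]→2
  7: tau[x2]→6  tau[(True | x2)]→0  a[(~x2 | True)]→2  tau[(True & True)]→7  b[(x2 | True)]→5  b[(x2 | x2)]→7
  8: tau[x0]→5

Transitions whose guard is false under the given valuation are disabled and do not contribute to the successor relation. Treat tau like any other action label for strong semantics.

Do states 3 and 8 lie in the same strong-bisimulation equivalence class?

Bisimulation quotient by refinement:
  round 0: {{0,1,2,3,4,5,6,7,8}}
  round 1: {{0,4},{1,3,8},{2,5,6},{7}}
  round 2: {{0},{1,3,8},{2},{4},{5},{6},{7}}
Fixed point at round 3; 7 class(es).
3∈{1,3,8}, 8∈{1,3,8}

Answer: BISIMILAR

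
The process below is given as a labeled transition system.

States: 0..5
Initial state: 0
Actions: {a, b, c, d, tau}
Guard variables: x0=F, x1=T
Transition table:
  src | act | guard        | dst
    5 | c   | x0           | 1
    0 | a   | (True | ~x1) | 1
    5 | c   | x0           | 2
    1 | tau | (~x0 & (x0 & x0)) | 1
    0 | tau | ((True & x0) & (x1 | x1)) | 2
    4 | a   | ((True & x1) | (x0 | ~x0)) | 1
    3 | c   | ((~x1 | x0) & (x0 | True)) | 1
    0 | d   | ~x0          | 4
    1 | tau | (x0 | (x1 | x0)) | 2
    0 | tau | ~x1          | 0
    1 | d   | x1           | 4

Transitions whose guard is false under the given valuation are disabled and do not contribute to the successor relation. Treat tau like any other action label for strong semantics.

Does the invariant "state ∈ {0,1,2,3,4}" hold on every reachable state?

Answer: INVARIANT HOLDS

Working:
Safe = {0,1,2,3,4}
Reachable = {0,1,2,4}
  0: ✓
  1: ✓
  2: ✓
  4: ✓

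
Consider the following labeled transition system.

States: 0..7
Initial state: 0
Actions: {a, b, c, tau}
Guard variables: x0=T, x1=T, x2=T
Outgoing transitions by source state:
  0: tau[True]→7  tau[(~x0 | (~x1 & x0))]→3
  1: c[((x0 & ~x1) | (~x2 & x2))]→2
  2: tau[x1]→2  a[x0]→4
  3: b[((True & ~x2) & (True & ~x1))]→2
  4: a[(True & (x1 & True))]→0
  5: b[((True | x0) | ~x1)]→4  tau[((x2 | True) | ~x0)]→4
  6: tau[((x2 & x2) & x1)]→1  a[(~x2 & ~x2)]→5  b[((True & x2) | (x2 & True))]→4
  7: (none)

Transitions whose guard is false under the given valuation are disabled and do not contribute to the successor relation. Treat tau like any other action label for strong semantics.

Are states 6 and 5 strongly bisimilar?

Bisimulation quotient by refinement:
  round 0: {{0,1,2,3,4,5,6,7}}
  round 1: {{0},{1,3,7},{2},{4},{5,6}}
  round 2: {{0},{1,3,7},{2},{4},{5},{6}}
stable after 3 split(s): 6 block(s)
[6]={6}  [5]={5}

Answer: NOT BISIMILAR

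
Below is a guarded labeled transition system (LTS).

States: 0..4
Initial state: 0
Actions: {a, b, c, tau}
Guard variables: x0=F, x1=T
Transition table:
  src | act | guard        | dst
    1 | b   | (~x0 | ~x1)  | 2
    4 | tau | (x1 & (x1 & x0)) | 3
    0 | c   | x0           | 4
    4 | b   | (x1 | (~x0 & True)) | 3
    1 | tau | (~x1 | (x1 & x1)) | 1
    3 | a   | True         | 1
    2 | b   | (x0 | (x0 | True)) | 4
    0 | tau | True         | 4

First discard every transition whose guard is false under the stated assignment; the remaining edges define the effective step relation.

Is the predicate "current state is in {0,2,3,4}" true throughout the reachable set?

Answer: INVARIANT VIOLATED at state 1

Trace:
Allowed set {0,2,3,4}
Reachable = {0,1,2,3,4}
  0: ✓
  1: outside
  2: ✓
  3: ✓
  4: ✓
reach 1 via tau·b·a — violates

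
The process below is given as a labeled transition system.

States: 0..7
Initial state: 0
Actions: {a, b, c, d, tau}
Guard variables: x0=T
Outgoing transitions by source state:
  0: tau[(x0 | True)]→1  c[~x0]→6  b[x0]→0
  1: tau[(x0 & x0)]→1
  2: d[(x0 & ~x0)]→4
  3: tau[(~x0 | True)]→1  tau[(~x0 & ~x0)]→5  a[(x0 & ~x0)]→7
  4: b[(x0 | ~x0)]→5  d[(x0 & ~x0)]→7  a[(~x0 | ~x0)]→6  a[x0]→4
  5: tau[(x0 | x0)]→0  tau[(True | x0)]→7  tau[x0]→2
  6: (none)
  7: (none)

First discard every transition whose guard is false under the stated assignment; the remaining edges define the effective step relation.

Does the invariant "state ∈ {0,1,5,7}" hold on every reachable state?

Safe = {0,1,5,7}
Reachable = {0,1}
  0: ok
  1: ok

Answer: INVARIANT HOLDS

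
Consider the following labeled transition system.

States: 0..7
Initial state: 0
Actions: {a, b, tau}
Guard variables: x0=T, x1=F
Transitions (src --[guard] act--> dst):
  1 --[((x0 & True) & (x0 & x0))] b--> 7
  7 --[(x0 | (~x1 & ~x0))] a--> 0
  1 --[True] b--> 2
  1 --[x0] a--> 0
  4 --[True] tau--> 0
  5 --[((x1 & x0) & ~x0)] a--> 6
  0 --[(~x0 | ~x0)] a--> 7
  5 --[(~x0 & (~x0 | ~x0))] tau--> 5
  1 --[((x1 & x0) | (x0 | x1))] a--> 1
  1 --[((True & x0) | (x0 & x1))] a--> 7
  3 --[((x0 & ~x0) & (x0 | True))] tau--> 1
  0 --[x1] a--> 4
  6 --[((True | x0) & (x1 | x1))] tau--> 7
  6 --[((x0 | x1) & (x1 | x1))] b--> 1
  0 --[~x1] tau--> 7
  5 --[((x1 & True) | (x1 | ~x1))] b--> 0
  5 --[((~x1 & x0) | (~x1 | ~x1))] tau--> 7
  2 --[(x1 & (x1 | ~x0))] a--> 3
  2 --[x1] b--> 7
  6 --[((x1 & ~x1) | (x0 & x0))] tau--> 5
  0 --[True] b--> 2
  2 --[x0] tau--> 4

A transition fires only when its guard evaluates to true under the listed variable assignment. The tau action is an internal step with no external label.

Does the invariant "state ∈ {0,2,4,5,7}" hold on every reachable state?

Answer: INVARIANT HOLDS

Working:
Safe = {0,2,4,5,7}
R = {0,2,4,7}
  0: safe
  2: safe
  4: safe
  7: safe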